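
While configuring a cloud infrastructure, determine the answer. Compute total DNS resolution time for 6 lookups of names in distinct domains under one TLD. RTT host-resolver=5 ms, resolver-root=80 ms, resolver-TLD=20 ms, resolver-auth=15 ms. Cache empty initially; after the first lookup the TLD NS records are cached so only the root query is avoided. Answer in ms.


Lookup 1 (cold cache): local + root + TLD + auth = 5 + 80 + 20 + 15 = 120 ms
Lookups 2..6 (TLD NS cached -> skip root; new domain -> still ask TLD and auth): local + TLD + auth = 5 + 20 + 15 = 40 ms each
Remaining 5 lookups: 5 * 40 = 200 ms
Total = 120 + 200 = 320 ms

320


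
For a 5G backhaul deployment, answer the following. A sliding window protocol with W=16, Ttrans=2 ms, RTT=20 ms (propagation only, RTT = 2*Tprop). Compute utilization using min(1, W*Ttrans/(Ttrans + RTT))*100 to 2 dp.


Given: W = 16, Ttrans = 2 ms, RTT = 20 ms (= 2 * Tprop, Tprop = 10 ms)
Cycle time = Ttrans + RTT = 2 + 20 = 22 ms (first packet sent until its ACK returns)
W * Ttrans = 16 * 2 = 32 ms of sending per cycle
W * Ttrans / (Ttrans + RTT) = 32 / 22 = 1.454545
U = min(1, 1.454545) = 1.000000
U% = 100.00%

100.00


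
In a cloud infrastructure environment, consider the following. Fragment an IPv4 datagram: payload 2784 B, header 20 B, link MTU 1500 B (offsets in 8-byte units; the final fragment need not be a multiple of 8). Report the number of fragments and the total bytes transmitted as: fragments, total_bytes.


Max data per non-final fragment = floor((MTU - header)/8)*8 = floor((1500 - 20)/8)*8 = floor(1480/8)*8 = 1480 B
Final fragment needs no 8-byte alignment: it can carry up to MTU - header = 1480 B
Non-final fragments needed = ceil((payload - 1480) / 1480) = ceil(1304/1480) = ceil(0.8811) = 1
Number of fragments = 1 + 1 = 2
Fragment sizes (data): 1 * 1480 B + 1304 B (last, 1304 <= 1480 OK)
Total bytes sent = payload + n_frags * header = 2784 + 2*20 = 2784 + 40 = 2824 B

2, 2824


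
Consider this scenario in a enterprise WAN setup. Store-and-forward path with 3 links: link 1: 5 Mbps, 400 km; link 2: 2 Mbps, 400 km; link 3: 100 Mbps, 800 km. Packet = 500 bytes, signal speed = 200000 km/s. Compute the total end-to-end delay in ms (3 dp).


Packet = 500 bytes = 4000 bits. Store-and-forward: sum (t_trans + t_prop) per link.
Link 1: t_trans = 4000/(5*10^6) s = 0.8000 ms; t_prop = 400/200000 s = 2.0000 ms; subtotal = 2.8000 ms
Link 2: t_trans = 4000/(2*10^6) s = 2.0000 ms; t_prop = 400/200000 s = 2.0000 ms; subtotal = 4.0000 ms
Link 3: t_trans = 4000/(100*10^6) s = 0.0400 ms; t_prop = 800/200000 s = 4.0000 ms; subtotal = 4.0400 ms
End-to-end = 2.8000 + 4.0000 + 4.0400 = 10.8400 ms -> 10.840 ms (3 dp)

10.840


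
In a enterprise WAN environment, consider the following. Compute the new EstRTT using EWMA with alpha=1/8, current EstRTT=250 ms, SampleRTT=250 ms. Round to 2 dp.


Given: EstRTT = 250 ms, SampleRTT = 250 ms, alpha = 1/8
New EstRTT = (1 - alpha) * EstRTT + alpha * SampleRTT
(7/8) * 250 = 218.75
(1/8) * 250 = 31.25
New EstRTT = 218.75 + 31.25 = 250 ms -> 250.00 ms (2 dp)

250.00


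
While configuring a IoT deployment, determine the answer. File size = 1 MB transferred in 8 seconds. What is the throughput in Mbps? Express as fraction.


Given: file = 1 MB, time = 8 s
File in Mb = 1 * 8 = 8 Mb
Throughput = 8 / 8 Mbps
Throughput = 1 Mbps

1


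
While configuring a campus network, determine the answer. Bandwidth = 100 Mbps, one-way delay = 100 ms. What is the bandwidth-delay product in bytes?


Given: bandwidth = 100 Mbps, delay = 100 ms
BDP in bits = 100 * 10^6 * 100 / 1000
BDP in bits = 10000000
BDP in bytes = 10000000 / 8 = 1250000

1250000


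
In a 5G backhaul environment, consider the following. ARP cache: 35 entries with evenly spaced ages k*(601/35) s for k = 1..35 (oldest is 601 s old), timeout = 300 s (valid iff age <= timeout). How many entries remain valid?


Ages are k * 601/35 s for k = 1..35 (spacing = 17.1714 s).
Entry k is valid iff k * 601/35 <= 300 iff k <= 35 * 300 / 601 = 17.4709
n_valid = floor(17.4709) = 17
(n_stale = 35 - 17 = 18)

17


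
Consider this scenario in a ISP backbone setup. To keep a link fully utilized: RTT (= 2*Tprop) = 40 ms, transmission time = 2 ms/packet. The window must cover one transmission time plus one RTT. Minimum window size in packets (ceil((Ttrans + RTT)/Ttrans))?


Given: Ttrans = 2 ms, RTT = 40 ms (= 2 * Tprop, Tprop = 20 ms)
Time until first ACK returns = Ttrans + RTT = 2 + 40 = 42 ms
Need W * Ttrans >= Ttrans + RTT  ->  W >= (Ttrans + RTT) / Ttrans
(Ttrans + RTT) / Ttrans = 42 / 2 = 21
W_min = ceil(21) = 21

21


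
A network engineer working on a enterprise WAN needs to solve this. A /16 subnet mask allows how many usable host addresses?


Given: subnet mask /16
Host bits = 32 - 16 = 16
Total addresses = 2^16 = 65536
Usable hosts = 65536 - 2 (network + broadcast) = 65534

65534


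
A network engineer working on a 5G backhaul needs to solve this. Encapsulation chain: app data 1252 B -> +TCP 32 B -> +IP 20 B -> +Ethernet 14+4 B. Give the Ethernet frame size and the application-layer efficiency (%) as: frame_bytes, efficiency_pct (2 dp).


TCP segment = 1252 + 32 = 1284 B
IP packet = 1284 + 20 = 1304 B
Ethernet frame = 1304 + 14 + 4 = 1322 B
Efficiency = app / frame = 1252 / 1322 = 0.947050 = 94.7050% -> 94.70% (2 dp)

1322, 94.70


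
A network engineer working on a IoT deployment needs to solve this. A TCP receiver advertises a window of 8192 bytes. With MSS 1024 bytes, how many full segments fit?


Given: RWND = 8192 bytes, MSS = 1024 bytes
Full segments = floor(RWND / MSS)
Full segments = floor(8192 / 1024)
Full segments = floor(8.0) = 8

8


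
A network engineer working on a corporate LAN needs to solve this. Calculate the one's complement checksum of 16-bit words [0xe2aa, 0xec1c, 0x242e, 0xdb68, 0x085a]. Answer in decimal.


Given words: [0xe2aa, 0xec1c, 0x242e, 0xdb68, 0x085a]
Step 1: Sum all words
Raw sum = 58026 + 60444 + 9262 + 56168 + 2138 = 186038
Step 2: Fold carry: (54966 + 2) = 54968
One's complement = ~54968 & 0xFFFF = 10567

10567


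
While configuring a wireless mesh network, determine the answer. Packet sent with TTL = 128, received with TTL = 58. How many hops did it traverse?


Given: initial TTL = 128, received TTL = 58
Hops = initial TTL - received TTL
Hops = 128 - 58 = 70

70


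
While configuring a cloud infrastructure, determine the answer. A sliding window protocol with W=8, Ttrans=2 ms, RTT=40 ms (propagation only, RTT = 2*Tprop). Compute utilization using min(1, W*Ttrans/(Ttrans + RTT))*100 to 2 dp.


Given: W = 8, Ttrans = 2 ms, RTT = 40 ms (= 2 * Tprop, Tprop = 20 ms)
Cycle time = Ttrans + RTT = 2 + 40 = 42 ms (first packet sent until its ACK returns)
W * Ttrans = 8 * 2 = 16 ms of sending per cycle
W * Ttrans / (Ttrans + RTT) = 16 / 42 = 0.380952
U = min(1, 0.380952) = 0.380952
U% = 38.10%

38.10


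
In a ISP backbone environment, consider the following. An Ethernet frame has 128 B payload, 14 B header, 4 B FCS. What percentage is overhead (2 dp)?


Given: payload = 128 B, header = 14 B, trailer = 4 B
Overhead bytes = header + trailer = 14 + 4 = 18
Total frame = payload + overhead = 128 + 18 = 146
Overhead % = 18 / 146 * 100 = 12.3288% -> 12.33% (2 dp)

12.33


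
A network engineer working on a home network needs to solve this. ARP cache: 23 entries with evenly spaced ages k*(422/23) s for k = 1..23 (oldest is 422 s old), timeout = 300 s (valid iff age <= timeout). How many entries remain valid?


Ages are k * 422/23 s for k = 1..23 (spacing = 18.3478 s).
Entry k is valid iff k * 422/23 <= 300 iff k <= 23 * 300 / 422 = 16.3507
n_valid = floor(16.3507) = 16
(n_stale = 23 - 16 = 7)

16


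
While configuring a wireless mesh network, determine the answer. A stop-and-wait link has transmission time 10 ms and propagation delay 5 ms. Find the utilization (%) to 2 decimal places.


Given: Ttrans = 10 ms, Tprop = 5 ms
RTT = 2 * Tprop = 2 * 5 = 10 ms
U = Ttrans / (Ttrans + RTT)
U = 10 / (10 + 10)
U = 10 / 20 = 0.5
U% = 50.00%

50.00


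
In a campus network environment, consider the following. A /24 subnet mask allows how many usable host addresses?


Given: subnet mask /24
Host bits = 32 - 24 = 8
Total addresses = 2^8 = 256
Usable hosts = 256 - 2 (network + broadcast) = 254

254


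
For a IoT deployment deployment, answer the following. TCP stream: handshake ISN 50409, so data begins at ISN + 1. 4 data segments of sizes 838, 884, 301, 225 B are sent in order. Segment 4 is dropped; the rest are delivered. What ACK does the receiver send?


SYN uses sequence number 50409; first data byte = ISN + 1 = 50410.
Segment 1: SEQ = 50410, len = 838 B, covers [50410, 51247]
Segment 2: SEQ = 51248, len = 884 B, covers [51248, 52131]
Segment 3: SEQ = 52132, len = 301 B, covers [52132, 52432]
Segment 4: SEQ = 52433, len = 225 B, covers [52433, 52657] [LOST]
In-order data received: bytes [50410, 52432] (segments 1..3).
Segment 4 missing -> gap begins at byte 52433.
Cumulative ACK = next expected in-order byte = 50410 + 838 + 884 + 301 = 52433

52433


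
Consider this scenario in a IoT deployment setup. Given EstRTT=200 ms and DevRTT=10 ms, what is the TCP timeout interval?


Given: EstRTT = 200 ms, DevRTT = 10 ms
Timeout = EstRTT + 4 * DevRTT
4 * DevRTT = 4 * 10 = 40
Timeout = 200 + 40 = 240 ms

240


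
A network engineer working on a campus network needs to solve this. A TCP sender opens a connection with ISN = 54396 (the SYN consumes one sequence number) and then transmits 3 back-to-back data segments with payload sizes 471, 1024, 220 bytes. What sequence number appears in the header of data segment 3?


The SYN occupies sequence number ISN = 54396, so the first data byte is ISN + 1 = 54397.
SEQ of data segment i = (ISN + 1) + sum of payload sizes of segments 1..i-1.
Segment 1: SEQ = 54397, payload = 471 bytes
Segment 2: SEQ = 54868, payload = 1024 bytes
Segment 3: SEQ = 55892, payload = 220 bytes
SEQ of segment 3 = 54397 + 471 + 1024 = 55892

55892


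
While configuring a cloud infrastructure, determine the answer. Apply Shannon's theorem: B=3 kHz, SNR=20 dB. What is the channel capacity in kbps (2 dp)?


Given: B = 3 kHz, SNR = 20 dB
SNR linear = 10^(20/10) = 100
1 + SNR = 101
log2(101) = 6.6582114828
C = 3 * 1000 * 6.6582114828 = 19974.6344 bps
C = 19.974634 kbps -> 19.97 kbps (2 dp)

19.97


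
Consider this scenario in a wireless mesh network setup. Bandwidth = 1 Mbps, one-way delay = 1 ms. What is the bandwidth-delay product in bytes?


Given: bandwidth = 1 Mbps, delay = 1 ms
BDP in bits = 1 * 10^6 * 1 / 1000
BDP in bits = 1000
BDP in bytes = 1000 / 8 = 125

125


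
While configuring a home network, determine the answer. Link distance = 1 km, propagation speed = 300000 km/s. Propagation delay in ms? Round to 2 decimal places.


Given: distance = 1 km, speed = 300000 km/s
Delay = distance / speed = 1 / 300000 seconds
Delay in ms = 1 * 1000 / 300000
Delay = 0.0033 ms
Rounded to 2 dp = 0.00 ms

0.00


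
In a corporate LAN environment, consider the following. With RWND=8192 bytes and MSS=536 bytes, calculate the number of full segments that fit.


Given: RWND = 8192 bytes, MSS = 536 bytes
Full segments = floor(RWND / MSS)
Full segments = floor(8192 / 536)
Full segments = floor(15.2836) = 15

15


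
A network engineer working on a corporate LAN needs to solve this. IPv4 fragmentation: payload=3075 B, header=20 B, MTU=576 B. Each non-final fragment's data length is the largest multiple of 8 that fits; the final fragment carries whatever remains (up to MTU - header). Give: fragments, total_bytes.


Max data per non-final fragment = floor((MTU - header)/8)*8 = floor((576 - 20)/8)*8 = floor(556/8)*8 = 552 B
Final fragment needs no 8-byte alignment: it can carry up to MTU - header = 556 B
Non-final fragments needed = ceil((payload - 556) / 552) = ceil(2519/552) = ceil(4.5634) = 5
Number of fragments = 5 + 1 = 6
Fragment sizes (data): 5 * 552 B + 315 B (last, 315 <= 556 OK)
Total bytes sent = payload + n_frags * header = 3075 + 6*20 = 3075 + 120 = 3195 B

6, 3195


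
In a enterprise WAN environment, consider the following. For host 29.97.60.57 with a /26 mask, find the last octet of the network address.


Given: IP = 29.97.60.57, prefix = /26
Subnet mask = 255.255.255.192
Last octet of IP: 57
Last octet of mask: 192
Network last octet = 57 AND 192 = 0

0


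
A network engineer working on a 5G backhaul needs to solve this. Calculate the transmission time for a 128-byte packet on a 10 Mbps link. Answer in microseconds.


Given: packet = 128 bytes, bandwidth = 10 Mbps
Packet in bits = 128 * 8 = 1024 bits
Bandwidth = 10 * 10^6 = 10000000 bps
Time = 1024 / 10000000 seconds
Time in us = 1024 * 10^6 / 10000000 = 102.4

102.4


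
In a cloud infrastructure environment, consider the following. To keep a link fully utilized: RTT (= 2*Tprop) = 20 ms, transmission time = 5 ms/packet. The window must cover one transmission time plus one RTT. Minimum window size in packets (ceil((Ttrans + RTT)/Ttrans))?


Given: Ttrans = 5 ms, RTT = 20 ms (= 2 * Tprop, Tprop = 10 ms)
Time until first ACK returns = Ttrans + RTT = 5 + 20 = 25 ms
Need W * Ttrans >= Ttrans + RTT  ->  W >= (Ttrans + RTT) / Ttrans
(Ttrans + RTT) / Ttrans = 25 / 5 = 5
W_min = ceil(5) = 5

5


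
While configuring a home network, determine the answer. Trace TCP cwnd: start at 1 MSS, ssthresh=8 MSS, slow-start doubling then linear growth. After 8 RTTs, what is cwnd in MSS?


RTT 0: cwnd = 1 MSS (initial)
RTT 1: cwnd = 2 MSS (slow start, doubled)
RTT 2: cwnd = 4 MSS (slow start, doubled)
RTT 3: cwnd = 8 MSS (slow start, doubled)
RTT 4: cwnd = 9 MSS (congestion avoidance, +1)
RTT 5: cwnd = 10 MSS (congestion avoidance, +1)
RTT 6: cwnd = 11 MSS (congestion avoidance, +1)
RTT 7: cwnd = 12 MSS (congestion avoidance, +1)
RTT 8: cwnd = 13 MSS (congestion avoidance, +1)

13


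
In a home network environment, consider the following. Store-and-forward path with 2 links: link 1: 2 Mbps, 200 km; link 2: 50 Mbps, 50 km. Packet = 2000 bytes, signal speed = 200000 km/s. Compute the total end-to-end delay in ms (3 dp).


Packet = 2000 bytes = 16000 bits. Store-and-forward: sum (t_trans + t_prop) per link.
Link 1: t_trans = 16000/(2*10^6) s = 8.0000 ms; t_prop = 200/200000 s = 1.0000 ms; subtotal = 9.0000 ms
Link 2: t_trans = 16000/(50*10^6) s = 0.3200 ms; t_prop = 50/200000 s = 0.2500 ms; subtotal = 0.5700 ms
End-to-end = 9.0000 + 0.5700 = 9.5700 ms -> 9.570 ms (3 dp)

9.570


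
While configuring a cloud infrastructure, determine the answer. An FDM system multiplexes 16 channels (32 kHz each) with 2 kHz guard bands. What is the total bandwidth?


Given: 16 channels, 32 kHz each, guard = 2 kHz
Channel bandwidth = 16 * 32 = 512 kHz
Guard bands = 15 gaps * 2 kHz = 30 kHz
Total = 512 + 30 = 542 kHz

542


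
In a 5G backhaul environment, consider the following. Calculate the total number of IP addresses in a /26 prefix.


Given: CIDR prefix /26
Host bits = 32 - 26 = 6
Total addresses = 2^6 = 64

64


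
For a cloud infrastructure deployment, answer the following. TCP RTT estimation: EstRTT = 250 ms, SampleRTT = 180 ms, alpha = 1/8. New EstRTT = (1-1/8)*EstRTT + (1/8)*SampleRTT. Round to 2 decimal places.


Given: EstRTT = 250 ms, SampleRTT = 180 ms, alpha = 1/8
New EstRTT = (1 - alpha) * EstRTT + alpha * SampleRTT
(7/8) * 250 = 218.75
(1/8) * 180 = 22.5
New EstRTT = 218.75 + 22.5 = 241.25 ms -> 241.25 ms (2 dp)

241.25


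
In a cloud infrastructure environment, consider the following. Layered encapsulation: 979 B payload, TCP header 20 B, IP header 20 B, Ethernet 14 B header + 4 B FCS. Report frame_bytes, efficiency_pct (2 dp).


TCP segment = 979 + 20 = 999 B
IP packet = 999 + 20 = 1019 B
Ethernet frame = 1019 + 14 + 4 = 1037 B
Efficiency = app / frame = 979 / 1037 = 0.944069 = 94.4069% -> 94.41% (2 dp)

1037, 94.41


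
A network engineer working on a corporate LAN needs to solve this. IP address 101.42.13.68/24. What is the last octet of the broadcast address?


Given: IP = 101.42.13.68, prefix = /24
Host bits = 32 - 24 = 8
Network last octet = 68 AND mask = 0
Host part size = 2^8 - 1 = 255
Broadcast last octet = 0 OR 255 = 255

255


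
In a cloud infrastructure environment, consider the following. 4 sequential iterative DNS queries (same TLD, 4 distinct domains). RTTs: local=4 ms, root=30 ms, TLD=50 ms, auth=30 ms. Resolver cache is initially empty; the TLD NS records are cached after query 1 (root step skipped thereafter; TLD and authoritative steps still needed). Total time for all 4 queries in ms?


Lookup 1 (cold cache): local + root + TLD + auth = 4 + 30 + 50 + 30 = 114 ms
Lookups 2..4 (TLD NS cached -> skip root; new domain -> still ask TLD and auth): local + TLD + auth = 4 + 50 + 30 = 84 ms each
Remaining 3 lookups: 3 * 84 = 252 ms
Total = 114 + 252 = 366 ms

366


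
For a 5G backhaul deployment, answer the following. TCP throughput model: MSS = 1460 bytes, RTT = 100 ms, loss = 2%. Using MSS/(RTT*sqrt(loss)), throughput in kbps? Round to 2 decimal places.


Given: MSS = 1460 bytes, RTT = 100 ms, loss = 2%
RTT in seconds = 100 / 1000 = 0.1
Loss rate = 2% = 0.02
sqrt(loss) = sqrt(0.02) = 0.141421356237
Throughput (bytes/s) = 1460 / (0.1 * 0.141421356237) = 103237.5901
Throughput (kbps) = 103237.5901 * 8 / 1000 = 825.900720 -> 825.90 kbps (2 dp)

825.90


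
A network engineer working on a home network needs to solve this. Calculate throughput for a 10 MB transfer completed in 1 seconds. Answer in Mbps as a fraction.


Given: file = 10 MB, time = 1 s
File in Mb = 10 * 8 = 80 Mb
Throughput = 80 / 1 Mbps
Throughput = 80 Mbps

80


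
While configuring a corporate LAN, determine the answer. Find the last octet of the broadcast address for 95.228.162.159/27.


Given: IP = 95.228.162.159, prefix = /27
Host bits = 32 - 27 = 5
Network last octet = 159 AND mask = 128
Host part size = 2^5 - 1 = 31
Broadcast last octet = 128 OR 31 = 159

159


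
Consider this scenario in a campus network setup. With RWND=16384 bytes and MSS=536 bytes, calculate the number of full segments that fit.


Given: RWND = 16384 bytes, MSS = 536 bytes
Full segments = floor(RWND / MSS)
Full segments = floor(16384 / 536)
Full segments = floor(30.5672) = 30

30


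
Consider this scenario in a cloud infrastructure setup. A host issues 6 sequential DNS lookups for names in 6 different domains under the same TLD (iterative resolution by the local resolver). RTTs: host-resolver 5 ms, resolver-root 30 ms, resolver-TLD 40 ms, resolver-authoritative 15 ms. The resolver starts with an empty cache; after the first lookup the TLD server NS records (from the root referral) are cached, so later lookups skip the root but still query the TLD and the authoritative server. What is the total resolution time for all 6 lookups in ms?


Lookup 1 (cold cache): local + root + TLD + auth = 5 + 30 + 40 + 15 = 90 ms
Lookups 2..6 (TLD NS cached -> skip root; new domain -> still ask TLD and auth): local + TLD + auth = 5 + 40 + 15 = 60 ms each
Remaining 5 lookups: 5 * 60 = 300 ms
Total = 90 + 300 = 390 ms

390


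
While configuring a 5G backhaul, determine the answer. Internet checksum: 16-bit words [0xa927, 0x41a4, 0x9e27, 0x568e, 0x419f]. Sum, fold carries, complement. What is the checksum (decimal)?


Given words: [0xa927, 0x41a4, 0x9e27, 0x568e, 0x419f]
Step 1: Sum all words
Raw sum = 43303 + 16804 + 40487 + 22158 + 16799 = 139551
Step 2: Fold carry: (8479 + 2) = 8481
One's complement = ~8481 & 0xFFFF = 57054

57054


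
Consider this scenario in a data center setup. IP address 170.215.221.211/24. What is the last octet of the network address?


Given: IP = 170.215.221.211, prefix = /24
Subnet mask = 255.255.255.0
Last octet of IP: 211
Last octet of mask: 0
Network last octet = 211 AND 0 = 0

0


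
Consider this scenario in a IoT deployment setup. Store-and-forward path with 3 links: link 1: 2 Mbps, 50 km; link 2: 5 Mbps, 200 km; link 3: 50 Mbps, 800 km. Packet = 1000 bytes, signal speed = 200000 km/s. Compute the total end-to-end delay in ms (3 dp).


Packet = 1000 bytes = 8000 bits. Store-and-forward: sum (t_trans + t_prop) per link.
Link 1: t_trans = 8000/(2*10^6) s = 4.0000 ms; t_prop = 50/200000 s = 0.2500 ms; subtotal = 4.2500 ms
Link 2: t_trans = 8000/(5*10^6) s = 1.6000 ms; t_prop = 200/200000 s = 1.0000 ms; subtotal = 2.6000 ms
Link 3: t_trans = 8000/(50*10^6) s = 0.1600 ms; t_prop = 800/200000 s = 4.0000 ms; subtotal = 4.1600 ms
End-to-end = 4.2500 + 2.6000 + 4.1600 = 11.0100 ms -> 11.010 ms (3 dp)

11.010


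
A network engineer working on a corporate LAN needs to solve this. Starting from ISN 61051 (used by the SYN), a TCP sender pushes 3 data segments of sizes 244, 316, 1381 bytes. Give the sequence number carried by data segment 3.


The SYN occupies sequence number ISN = 61051, so the first data byte is ISN + 1 = 61052.
SEQ of data segment i = (ISN + 1) + sum of payload sizes of segments 1..i-1.
Segment 1: SEQ = 61052, payload = 244 bytes
Segment 2: SEQ = 61296, payload = 316 bytes
Segment 3: SEQ = 61612, payload = 1381 bytes
SEQ of segment 3 = 61052 + 244 + 316 = 61612

61612


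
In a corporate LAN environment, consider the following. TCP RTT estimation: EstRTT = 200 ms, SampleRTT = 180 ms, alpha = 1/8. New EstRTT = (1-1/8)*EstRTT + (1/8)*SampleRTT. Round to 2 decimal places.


Given: EstRTT = 200 ms, SampleRTT = 180 ms, alpha = 1/8
New EstRTT = (1 - alpha) * EstRTT + alpha * SampleRTT
(7/8) * 200 = 175
(1/8) * 180 = 22.5
New EstRTT = 175 + 22.5 = 197.5 ms -> 197.50 ms (2 dp)

197.50


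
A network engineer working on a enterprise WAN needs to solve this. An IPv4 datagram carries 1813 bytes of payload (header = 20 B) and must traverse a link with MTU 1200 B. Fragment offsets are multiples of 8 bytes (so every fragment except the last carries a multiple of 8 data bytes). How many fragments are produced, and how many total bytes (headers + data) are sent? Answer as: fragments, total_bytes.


Max data per non-final fragment = floor((MTU - header)/8)*8 = floor((1200 - 20)/8)*8 = floor(1180/8)*8 = 1176 B
Final fragment needs no 8-byte alignment: it can carry up to MTU - header = 1180 B
Non-final fragments needed = ceil((payload - 1180) / 1176) = ceil(633/1176) = ceil(0.5383) = 1
Number of fragments = 1 + 1 = 2
Fragment sizes (data): 1 * 1176 B + 637 B (last, 637 <= 1180 OK)
Total bytes sent = payload + n_frags * header = 1813 + 2*20 = 1813 + 40 = 1853 B

2, 1853


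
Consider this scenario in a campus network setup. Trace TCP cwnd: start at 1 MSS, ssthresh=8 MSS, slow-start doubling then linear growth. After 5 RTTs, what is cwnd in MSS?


RTT 0: cwnd = 1 MSS (initial)
RTT 1: cwnd = 2 MSS (slow start, doubled)
RTT 2: cwnd = 4 MSS (slow start, doubled)
RTT 3: cwnd = 8 MSS (slow start, doubled)
RTT 4: cwnd = 9 MSS (congestion avoidance, +1)
RTT 5: cwnd = 10 MSS (congestion avoidance, +1)

10


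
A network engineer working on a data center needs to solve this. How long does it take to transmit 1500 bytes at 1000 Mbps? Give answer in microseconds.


Given: packet = 1500 bytes, bandwidth = 1000 Mbps
Packet in bits = 1500 * 8 = 12000 bits
Bandwidth = 1000 * 10^6 = 1000000000 bps
Time = 12000 / 1000000000 seconds
Time in us = 12000 * 10^6 / 1000000000 = 12

12


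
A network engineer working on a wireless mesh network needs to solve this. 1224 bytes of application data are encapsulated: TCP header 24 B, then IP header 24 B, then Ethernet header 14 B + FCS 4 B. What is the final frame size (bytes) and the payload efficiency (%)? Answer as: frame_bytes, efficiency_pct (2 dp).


TCP segment = 1224 + 24 = 1248 B
IP packet = 1248 + 24 = 1272 B
Ethernet frame = 1272 + 14 + 4 = 1290 B
Efficiency = app / frame = 1224 / 1290 = 0.948837 = 94.8837% -> 94.88% (2 dp)

1290, 94.88


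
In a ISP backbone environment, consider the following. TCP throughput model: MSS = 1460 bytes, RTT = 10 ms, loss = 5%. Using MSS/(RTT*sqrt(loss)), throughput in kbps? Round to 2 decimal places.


Given: MSS = 1460 bytes, RTT = 10 ms, loss = 5%
RTT in seconds = 10 / 1000 = 0.01
Loss rate = 5% = 0.05
sqrt(loss) = sqrt(0.05) = 0.223606797750
Throughput (bytes/s) = 1460 / (0.01 * 0.223606797750) = 652931.8494
Throughput (kbps) = 652931.8494 * 8 / 1000 = 5223.454795 -> 5223.45 kbps (2 dp)

5223.45


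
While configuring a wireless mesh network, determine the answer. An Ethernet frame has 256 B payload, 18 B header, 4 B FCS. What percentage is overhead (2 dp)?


Given: payload = 256 B, header = 18 B, trailer = 4 B
Overhead bytes = header + trailer = 18 + 4 = 22
Total frame = payload + overhead = 256 + 22 = 278
Overhead % = 22 / 278 * 100 = 7.9137% -> 7.91% (2 dp)

7.91


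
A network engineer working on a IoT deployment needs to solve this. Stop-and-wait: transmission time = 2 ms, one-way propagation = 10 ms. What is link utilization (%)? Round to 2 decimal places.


Given: Ttrans = 2 ms, Tprop = 10 ms
RTT = 2 * Tprop = 2 * 10 = 20 ms
U = Ttrans / (Ttrans + RTT)
U = 2 / (2 + 20)
U = 2 / 22 = 0.090909
U% = 9.09%

9.09


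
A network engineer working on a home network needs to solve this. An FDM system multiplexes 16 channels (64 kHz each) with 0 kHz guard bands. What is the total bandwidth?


Given: 16 channels, 64 kHz each, guard = 0 kHz
Channel bandwidth = 16 * 64 = 1024 kHz
Guard bands = 15 gaps * 0 kHz = 0 kHz
Total = 1024 + 0 = 1024 kHz

1024


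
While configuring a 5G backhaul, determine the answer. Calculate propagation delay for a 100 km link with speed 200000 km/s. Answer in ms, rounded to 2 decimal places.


Given: distance = 100 km, speed = 200000 km/s
Delay = distance / speed = 100 / 200000 seconds
Delay in ms = 100 * 1000 / 200000
Delay = 0.5000 ms
Rounded to 2 dp = 0.50 ms

0.50


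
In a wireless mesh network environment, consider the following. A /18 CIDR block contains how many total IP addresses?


Given: CIDR prefix /18
Host bits = 32 - 18 = 14
Total addresses = 2^14 = 16384

16384


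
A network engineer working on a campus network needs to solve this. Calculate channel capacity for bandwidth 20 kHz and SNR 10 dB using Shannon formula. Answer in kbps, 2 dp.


Given: B = 20 kHz, SNR = 10 dB
SNR linear = 10^(10/10) = 10
1 + SNR = 11
log2(11) = 3.4594316186
C = 20 * 1000 * 3.4594316186 = 69188.6324 bps
C = 69.188632 kbps -> 69.19 kbps (2 dp)

69.19


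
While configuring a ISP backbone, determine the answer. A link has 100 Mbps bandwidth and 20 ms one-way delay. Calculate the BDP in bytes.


Given: bandwidth = 100 Mbps, delay = 20 ms
BDP in bits = 100 * 10^6 * 20 / 1000
BDP in bits = 2000000
BDP in bytes = 2000000 / 8 = 250000

250000


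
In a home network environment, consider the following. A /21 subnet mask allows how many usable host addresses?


Given: subnet mask /21
Host bits = 32 - 21 = 11
Total addresses = 2^11 = 2048
Usable hosts = 2048 - 2 (network + broadcast) = 2046

2046


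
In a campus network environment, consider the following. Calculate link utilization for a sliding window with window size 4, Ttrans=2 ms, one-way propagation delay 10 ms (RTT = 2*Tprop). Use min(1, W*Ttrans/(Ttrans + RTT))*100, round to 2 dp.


Given: W = 4, Ttrans = 2 ms, RTT = 20 ms (= 2 * Tprop, Tprop = 10 ms)
Cycle time = Ttrans + RTT = 2 + 20 = 22 ms (first packet sent until its ACK returns)
W * Ttrans = 4 * 2 = 8 ms of sending per cycle
W * Ttrans / (Ttrans + RTT) = 8 / 22 = 0.363636
U = min(1, 0.363636) = 0.363636
U% = 36.36%

36.36


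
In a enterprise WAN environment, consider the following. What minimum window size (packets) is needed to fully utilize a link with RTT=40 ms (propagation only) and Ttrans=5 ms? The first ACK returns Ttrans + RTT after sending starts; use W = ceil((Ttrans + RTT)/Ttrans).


Given: Ttrans = 5 ms, RTT = 40 ms (= 2 * Tprop, Tprop = 20 ms)
Time until first ACK returns = Ttrans + RTT = 5 + 40 = 45 ms
Need W * Ttrans >= Ttrans + RTT  ->  W >= (Ttrans + RTT) / Ttrans
(Ttrans + RTT) / Ttrans = 45 / 5 = 9
W_min = ceil(9) = 9

9


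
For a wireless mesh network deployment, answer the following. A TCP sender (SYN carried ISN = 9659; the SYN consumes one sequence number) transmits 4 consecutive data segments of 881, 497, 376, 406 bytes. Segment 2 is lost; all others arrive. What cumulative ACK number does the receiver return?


SYN uses sequence number 9659; first data byte = ISN + 1 = 9660.
Segment 1: SEQ = 9660, len = 881 B, covers [9660, 10540]
Segment 2: SEQ = 10541, len = 497 B, covers [10541, 11037] [LOST]
Segment 3: SEQ = 11038, len = 376 B, covers [11038, 11413]
Segment 4: SEQ = 11414, len = 406 B, covers [11414, 11819]
In-order data received: bytes [9660, 10540] (segments 1..1).
Segment 2 missing -> gap begins at byte 10541; later segments buffered out of order.
Cumulative ACK = next expected in-order byte = 9660 + 881 = 10541

10541


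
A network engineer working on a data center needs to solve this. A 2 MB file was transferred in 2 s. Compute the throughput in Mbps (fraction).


Given: file = 2 MB, time = 2 s
File in Mb = 2 * 8 = 16 Mb
Throughput = 16 / 2 Mbps
Throughput = 8 Mbps

8


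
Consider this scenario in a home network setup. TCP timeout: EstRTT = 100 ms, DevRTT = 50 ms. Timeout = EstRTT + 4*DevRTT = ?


Given: EstRTT = 100 ms, DevRTT = 50 ms
Timeout = EstRTT + 4 * DevRTT
4 * DevRTT = 4 * 50 = 200
Timeout = 100 + 200 = 300 ms

300


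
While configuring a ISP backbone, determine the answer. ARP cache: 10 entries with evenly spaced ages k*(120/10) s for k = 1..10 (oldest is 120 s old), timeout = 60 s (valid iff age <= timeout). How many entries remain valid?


Ages are k * 120/10 s for k = 1..10 (spacing = 12.0000 s).
Entry k is valid iff k * 120/10 <= 60 iff k <= 10 * 60 / 120 = 5.0000
n_valid = floor(5.0000) = 5
(n_stale = 10 - 5 = 5)

5


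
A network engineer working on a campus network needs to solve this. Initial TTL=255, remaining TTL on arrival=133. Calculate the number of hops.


Given: initial TTL = 255, received TTL = 133
Hops = initial TTL - received TTL
Hops = 255 - 133 = 122

122


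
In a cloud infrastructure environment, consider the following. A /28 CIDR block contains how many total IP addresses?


Given: CIDR prefix /28
Host bits = 32 - 28 = 4
Total addresses = 2^4 = 16

16


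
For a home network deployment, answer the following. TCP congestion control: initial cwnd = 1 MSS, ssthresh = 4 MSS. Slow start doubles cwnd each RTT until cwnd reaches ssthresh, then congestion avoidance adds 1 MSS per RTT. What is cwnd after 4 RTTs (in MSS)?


RTT 0: cwnd = 1 MSS (initial)
RTT 1: cwnd = 2 MSS (slow start, doubled)
RTT 2: cwnd = 4 MSS (slow start, doubled)
RTT 3: cwnd = 5 MSS (congestion avoidance, +1)
RTT 4: cwnd = 6 MSS (congestion avoidance, +1)

6


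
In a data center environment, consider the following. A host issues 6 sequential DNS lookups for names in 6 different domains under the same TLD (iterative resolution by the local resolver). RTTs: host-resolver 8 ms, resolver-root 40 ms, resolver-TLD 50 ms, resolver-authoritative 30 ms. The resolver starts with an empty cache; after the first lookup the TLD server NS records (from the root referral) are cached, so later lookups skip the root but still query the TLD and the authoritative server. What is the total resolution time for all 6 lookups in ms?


Lookup 1 (cold cache): local + root + TLD + auth = 8 + 40 + 50 + 30 = 128 ms
Lookups 2..6 (TLD NS cached -> skip root; new domain -> still ask TLD and auth): local + TLD + auth = 8 + 50 + 30 = 88 ms each
Remaining 5 lookups: 5 * 88 = 440 ms
Total = 128 + 440 = 568 ms

568


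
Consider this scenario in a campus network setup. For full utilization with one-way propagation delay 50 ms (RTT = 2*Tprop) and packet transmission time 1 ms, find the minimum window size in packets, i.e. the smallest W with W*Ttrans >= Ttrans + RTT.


Given: Ttrans = 1 ms, RTT = 100 ms (= 2 * Tprop, Tprop = 50 ms)
Time until first ACK returns = Ttrans + RTT = 1 + 100 = 101 ms
Need W * Ttrans >= Ttrans + RTT  ->  W >= (Ttrans + RTT) / Ttrans
(Ttrans + RTT) / Ttrans = 101 / 1 = 101
W_min = ceil(101) = 101

101


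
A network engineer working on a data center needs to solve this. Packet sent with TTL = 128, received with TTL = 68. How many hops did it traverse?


Given: initial TTL = 128, received TTL = 68
Hops = initial TTL - received TTL
Hops = 128 - 68 = 60

60


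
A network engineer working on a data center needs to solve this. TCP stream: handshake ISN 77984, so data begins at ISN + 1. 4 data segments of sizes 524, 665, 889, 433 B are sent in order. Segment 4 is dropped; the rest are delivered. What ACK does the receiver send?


SYN uses sequence number 77984; first data byte = ISN + 1 = 77985.
Segment 1: SEQ = 77985, len = 524 B, covers [77985, 78508]
Segment 2: SEQ = 78509, len = 665 B, covers [78509, 79173]
Segment 3: SEQ = 79174, len = 889 B, covers [79174, 80062]
Segment 4: SEQ = 80063, len = 433 B, covers [80063, 80495] [LOST]
In-order data received: bytes [77985, 80062] (segments 1..3).
Segment 4 missing -> gap begins at byte 80063.
Cumulative ACK = next expected in-order byte = 77985 + 524 + 665 + 889 = 80063

80063


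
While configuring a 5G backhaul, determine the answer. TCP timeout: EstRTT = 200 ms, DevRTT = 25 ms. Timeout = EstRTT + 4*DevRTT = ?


Given: EstRTT = 200 ms, DevRTT = 25 ms
Timeout = EstRTT + 4 * DevRTT
4 * DevRTT = 4 * 25 = 100
Timeout = 200 + 100 = 300 ms

300


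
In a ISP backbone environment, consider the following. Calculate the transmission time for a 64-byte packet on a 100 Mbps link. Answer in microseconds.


Given: packet = 64 bytes, bandwidth = 100 Mbps
Packet in bits = 64 * 8 = 512 bits
Bandwidth = 100 * 10^6 = 100000000 bps
Time = 512 / 100000000 seconds
Time in us = 512 * 10^6 / 100000000 = 5.12

5.12


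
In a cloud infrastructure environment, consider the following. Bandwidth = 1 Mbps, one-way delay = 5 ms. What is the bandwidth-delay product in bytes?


Given: bandwidth = 1 Mbps, delay = 5 ms
BDP in bits = 1 * 10^6 * 5 / 1000
BDP in bits = 5000
BDP in bytes = 5000 / 8 = 625

625


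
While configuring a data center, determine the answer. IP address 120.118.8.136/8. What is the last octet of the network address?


Given: IP = 120.118.8.136, prefix = /8
Subnet mask = 255.0.0.0
Last octet of IP: 136
Last octet of mask: 0
Network last octet = 136 AND 0 = 0

0


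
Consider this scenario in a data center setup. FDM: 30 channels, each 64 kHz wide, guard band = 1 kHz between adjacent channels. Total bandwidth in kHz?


Given: 30 channels, 64 kHz each, guard = 1 kHz
Channel bandwidth = 30 * 64 = 1920 kHz
Guard bands = 29 gaps * 1 kHz = 29 kHz
Total = 1920 + 29 = 1949 kHz

1949


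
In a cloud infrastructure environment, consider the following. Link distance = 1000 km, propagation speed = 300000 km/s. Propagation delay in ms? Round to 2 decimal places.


Given: distance = 1000 km, speed = 300000 km/s
Delay = distance / speed = 1000 / 300000 seconds
Delay in ms = 1000 * 1000 / 300000
Delay = 3.3333 ms
Rounded to 2 dp = 3.33 ms

3.33


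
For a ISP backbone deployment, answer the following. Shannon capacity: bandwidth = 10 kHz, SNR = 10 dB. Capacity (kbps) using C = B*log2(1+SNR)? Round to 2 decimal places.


Given: B = 10 kHz, SNR = 10 dB
SNR linear = 10^(10/10) = 10
1 + SNR = 11
log2(11) = 3.4594316186
C = 10 * 1000 * 3.4594316186 = 34594.3162 bps
C = 34.594316 kbps -> 34.59 kbps (2 dp)

34.59


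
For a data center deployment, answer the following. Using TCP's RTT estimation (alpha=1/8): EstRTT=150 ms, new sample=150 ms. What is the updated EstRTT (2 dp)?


Given: EstRTT = 150 ms, SampleRTT = 150 ms, alpha = 1/8
New EstRTT = (1 - alpha) * EstRTT + alpha * SampleRTT
(7/8) * 150 = 131.25
(1/8) * 150 = 18.75
New EstRTT = 131.25 + 18.75 = 150 ms -> 150.00 ms (2 dp)

150.00


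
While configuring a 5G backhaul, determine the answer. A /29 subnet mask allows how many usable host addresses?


Given: subnet mask /29
Host bits = 32 - 29 = 3
Total addresses = 2^3 = 8
Usable hosts = 8 - 2 (network + broadcast) = 6

6


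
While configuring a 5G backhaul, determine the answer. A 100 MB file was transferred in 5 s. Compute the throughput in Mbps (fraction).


Given: file = 100 MB, time = 5 s
File in Mb = 100 * 8 = 800 Mb
Throughput = 800 / 5 Mbps
Throughput = 160 Mbps

160


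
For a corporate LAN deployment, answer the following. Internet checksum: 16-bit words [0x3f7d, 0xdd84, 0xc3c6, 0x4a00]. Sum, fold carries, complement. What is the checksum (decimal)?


Given words: [0x3f7d, 0xdd84, 0xc3c6, 0x4a00]
Step 1: Sum all words
Raw sum = 16253 + 56708 + 50118 + 18944 = 142023
Step 2: Fold carry: (10951 + 2) = 10953
One's complement = ~10953 & 0xFFFF = 54582

54582


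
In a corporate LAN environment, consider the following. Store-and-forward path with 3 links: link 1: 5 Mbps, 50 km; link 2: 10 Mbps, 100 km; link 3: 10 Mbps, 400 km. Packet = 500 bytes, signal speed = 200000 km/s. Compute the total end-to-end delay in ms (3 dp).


Packet = 500 bytes = 4000 bits. Store-and-forward: sum (t_trans + t_prop) per link.
Link 1: t_trans = 4000/(5*10^6) s = 0.8000 ms; t_prop = 50/200000 s = 0.2500 ms; subtotal = 1.0500 ms
Link 2: t_trans = 4000/(10*10^6) s = 0.4000 ms; t_prop = 100/200000 s = 0.5000 ms; subtotal = 0.9000 ms
Link 3: t_trans = 4000/(10*10^6) s = 0.4000 ms; t_prop = 400/200000 s = 2.0000 ms; subtotal = 2.4000 ms
End-to-end = 1.0500 + 0.9000 + 2.4000 = 4.3500 ms -> 4.350 ms (3 dp)

4.350


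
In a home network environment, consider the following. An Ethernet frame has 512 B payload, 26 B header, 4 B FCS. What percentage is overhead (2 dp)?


Given: payload = 512 B, header = 26 B, trailer = 4 B
Overhead bytes = header + trailer = 26 + 4 = 30
Total frame = payload + overhead = 512 + 30 = 542
Overhead % = 30 / 542 * 100 = 5.5351% -> 5.54% (2 dp)

5.54


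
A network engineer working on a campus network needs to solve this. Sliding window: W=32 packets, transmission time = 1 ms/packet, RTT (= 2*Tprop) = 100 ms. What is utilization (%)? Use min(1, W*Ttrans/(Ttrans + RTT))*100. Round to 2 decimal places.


Given: W = 32, Ttrans = 1 ms, RTT = 100 ms (= 2 * Tprop, Tprop = 50 ms)
Cycle time = Ttrans + RTT = 1 + 100 = 101 ms (first packet sent until its ACK returns)
W * Ttrans = 32 * 1 = 32 ms of sending per cycle
W * Ttrans / (Ttrans + RTT) = 32 / 101 = 0.316832
U = min(1, 0.316832) = 0.316832
U% = 31.68%

31.68


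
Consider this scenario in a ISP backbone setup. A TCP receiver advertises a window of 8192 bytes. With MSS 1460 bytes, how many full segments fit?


Given: RWND = 8192 bytes, MSS = 1460 bytes
Full segments = floor(RWND / MSS)
Full segments = floor(8192 / 1460)
Full segments = floor(5.611) = 5

5


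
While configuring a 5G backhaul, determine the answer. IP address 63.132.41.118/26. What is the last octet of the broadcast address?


Given: IP = 63.132.41.118, prefix = /26
Host bits = 32 - 26 = 6
Network last octet = 118 AND mask = 64
Host part size = 2^6 - 1 = 63
Broadcast last octet = 64 OR 63 = 127

127


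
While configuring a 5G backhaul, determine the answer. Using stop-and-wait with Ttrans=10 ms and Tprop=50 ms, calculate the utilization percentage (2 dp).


Given: Ttrans = 10 ms, Tprop = 50 ms
RTT = 2 * Tprop = 2 * 50 = 100 ms
U = Ttrans / (Ttrans + RTT)
U = 10 / (10 + 100)
U = 10 / 110 = 0.090909
U% = 9.09%

9.09


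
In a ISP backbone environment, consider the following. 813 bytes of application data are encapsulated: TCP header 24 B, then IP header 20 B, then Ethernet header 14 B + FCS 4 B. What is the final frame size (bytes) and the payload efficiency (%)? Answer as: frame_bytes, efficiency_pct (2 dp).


TCP segment = 813 + 24 = 837 B
IP packet = 837 + 20 = 857 B
Ethernet frame = 857 + 14 + 4 = 875 B
Efficiency = app / frame = 813 / 875 = 0.929143 = 92.9143% -> 92.91% (2 dp)

875, 92.91


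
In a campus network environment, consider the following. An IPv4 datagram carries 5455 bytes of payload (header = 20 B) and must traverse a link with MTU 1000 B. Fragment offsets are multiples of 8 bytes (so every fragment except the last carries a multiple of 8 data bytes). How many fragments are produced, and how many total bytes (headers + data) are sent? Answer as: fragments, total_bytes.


Max data per non-final fragment = floor((MTU - header)/8)*8 = floor((1000 - 20)/8)*8 = floor(980/8)*8 = 976 B
Final fragment needs no 8-byte alignment: it can carry up to MTU - header = 980 B
Non-final fragments needed = ceil((payload - 980) / 976) = ceil(4475/976) = ceil(4.5850) = 5
Number of fragments = 5 + 1 = 6
Fragment sizes (data): 5 * 976 B + 575 B (last, 575 <= 980 OK)
Total bytes sent = payload + n_frags * header = 5455 + 6*20 = 5455 + 120 = 5575 B

6, 5575
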